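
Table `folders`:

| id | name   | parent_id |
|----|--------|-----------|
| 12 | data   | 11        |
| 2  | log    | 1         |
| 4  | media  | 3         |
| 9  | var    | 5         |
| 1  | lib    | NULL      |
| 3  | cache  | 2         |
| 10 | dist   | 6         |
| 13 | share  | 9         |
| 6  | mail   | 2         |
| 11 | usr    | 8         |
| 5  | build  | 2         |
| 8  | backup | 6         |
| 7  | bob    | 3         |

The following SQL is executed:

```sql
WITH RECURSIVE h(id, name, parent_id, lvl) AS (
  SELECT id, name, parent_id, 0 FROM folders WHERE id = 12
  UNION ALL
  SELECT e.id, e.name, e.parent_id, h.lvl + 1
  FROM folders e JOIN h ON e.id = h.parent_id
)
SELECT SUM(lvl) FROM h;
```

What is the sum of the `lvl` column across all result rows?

15

Base: id=12 (data), parent_id=11, lvl 0.
Iteration 1: join on id=11 -> usr (id 11, parent_id=8, lvl 1).
Iteration 2: join on id=8 -> backup (id 8, parent_id=6, lvl 2).
Iteration 3: join on id=6 -> mail (id 6, parent_id=2, lvl 3).
Iteration 4: join on id=2 -> log (id 2, parent_id=1, lvl 4).
Iteration 5: join on id=1 -> lib (id 1, parent_id=NULL, lvl 5).
Iteration 6: parent_id is NULL; no match; recursion stops.
SUM(lvl) = 0 + 1 + 2 + 3 + 4 + 5 = 15.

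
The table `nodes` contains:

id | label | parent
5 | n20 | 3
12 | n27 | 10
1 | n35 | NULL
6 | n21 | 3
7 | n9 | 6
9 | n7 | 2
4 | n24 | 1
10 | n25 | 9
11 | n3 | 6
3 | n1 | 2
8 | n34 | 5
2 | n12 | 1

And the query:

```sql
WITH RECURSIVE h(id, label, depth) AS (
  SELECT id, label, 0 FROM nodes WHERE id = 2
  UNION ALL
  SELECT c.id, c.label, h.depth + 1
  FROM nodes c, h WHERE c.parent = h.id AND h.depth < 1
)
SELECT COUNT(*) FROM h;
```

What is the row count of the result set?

3

Base: id=2 (n12) at depth 0.
Iteration 1: rows with parent in {2} -> n1 (id 3, depth 1), n7 (id 9, depth 1).
Iteration 2: depth < 1 fails for all current rows; recursion stops.
Total rows emitted: 3.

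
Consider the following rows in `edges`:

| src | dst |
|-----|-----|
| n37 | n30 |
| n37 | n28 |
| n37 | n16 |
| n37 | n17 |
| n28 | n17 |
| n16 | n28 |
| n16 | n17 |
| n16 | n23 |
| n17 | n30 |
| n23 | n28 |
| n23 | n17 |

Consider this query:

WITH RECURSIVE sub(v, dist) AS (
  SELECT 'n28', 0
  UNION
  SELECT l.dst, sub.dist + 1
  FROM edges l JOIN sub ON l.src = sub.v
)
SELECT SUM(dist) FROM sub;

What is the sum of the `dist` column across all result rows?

Base: (n28, dist=0).
Iteration 1: edges from {n28} -> (n17, dist=1).
Iteration 2: edges from {n17} -> (n30, dist=2).
Iteration 3: no outgoing edges from {n30}; recursion stops.
SUM(dist) = 0 + 1 + 2 = 3.

3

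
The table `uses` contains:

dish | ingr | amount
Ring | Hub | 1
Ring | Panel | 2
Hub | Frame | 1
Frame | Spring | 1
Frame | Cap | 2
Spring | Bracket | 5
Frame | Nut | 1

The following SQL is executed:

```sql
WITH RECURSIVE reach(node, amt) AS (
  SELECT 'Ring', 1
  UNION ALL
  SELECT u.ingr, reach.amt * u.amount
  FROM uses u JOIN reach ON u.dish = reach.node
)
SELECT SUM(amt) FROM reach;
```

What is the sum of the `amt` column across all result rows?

14

Base: (Ring, amt=1).
Iteration 1: components of {Ring} -> Hub = 1*1 = 1, Panel = 1*2 = 2.
Iteration 2: components of {Hub,Panel} -> Frame = 1*1 = 1.
Iteration 3: components of {Frame} -> Cap = 1*2 = 2, Nut = 1*1 = 1, Spring = 1*1 = 1.
Iteration 4: components of {Cap,Nut,Spring} -> Bracket = 1*5 = 5.
Iteration 5: no further components; recursion stops.
SUM(amt) = 1 + 1 + 2 + 1 + 1 + 2 + 1 + 5 = 14.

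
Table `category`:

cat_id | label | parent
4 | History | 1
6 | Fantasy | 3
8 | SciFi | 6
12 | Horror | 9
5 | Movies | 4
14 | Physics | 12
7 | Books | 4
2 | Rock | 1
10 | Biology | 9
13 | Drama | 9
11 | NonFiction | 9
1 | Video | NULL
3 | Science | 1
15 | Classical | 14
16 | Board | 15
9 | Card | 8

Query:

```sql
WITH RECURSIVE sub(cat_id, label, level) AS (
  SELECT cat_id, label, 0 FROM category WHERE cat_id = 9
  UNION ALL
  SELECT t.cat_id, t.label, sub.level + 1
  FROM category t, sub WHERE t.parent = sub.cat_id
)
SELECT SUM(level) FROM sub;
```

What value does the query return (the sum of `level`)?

13

Base: cat_id=9 (Card) at level 0.
Iteration 1: rows with parent in {9} -> Biology (id 10, level 1), NonFiction (id 11, level 1), Horror (id 12, level 1), Drama (id 13, level 1).
Iteration 2: rows with parent in {10,11,12,13} -> Physics (id 14, level 2).
Iteration 3: rows with parent in {14} -> Classical (id 15, level 3).
Iteration 4: rows with parent in {15} -> Board (id 16, level 4).
Iteration 5: no rows with parent in {16}; recursion stops.
SUM(level) = 0 + 1 + 1 + 1 + 1 + 2 + 3 + 4 = 13.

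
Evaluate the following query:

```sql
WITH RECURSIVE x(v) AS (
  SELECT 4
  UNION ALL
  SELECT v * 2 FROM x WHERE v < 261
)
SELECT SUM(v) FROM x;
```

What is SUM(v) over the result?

1020

Base: v=4.
Iteration 1: 4 < 261 holds -> v = 4 * 2 = 8.
Iteration 2: 8 < 261 holds -> v = 8 * 2 = 16.
Iteration 3: 16 < 261 holds -> v = 16 * 2 = 32.
Iteration 4: 32 < 261 holds -> v = 32 * 2 = 64.
Iteration 5: 64 < 261 holds -> v = 64 * 2 = 128.
Iteration 6: 128 < 261 holds -> v = 128 * 2 = 256.
Iteration 7: 256 < 261 holds -> v = 256 * 2 = 512.
Iteration 8: 512 < 261 fails; recursion stops.
SUM(v) = 4 + 8 + 16 + 32 + 64 + 128 + 256 + 512 = 1020.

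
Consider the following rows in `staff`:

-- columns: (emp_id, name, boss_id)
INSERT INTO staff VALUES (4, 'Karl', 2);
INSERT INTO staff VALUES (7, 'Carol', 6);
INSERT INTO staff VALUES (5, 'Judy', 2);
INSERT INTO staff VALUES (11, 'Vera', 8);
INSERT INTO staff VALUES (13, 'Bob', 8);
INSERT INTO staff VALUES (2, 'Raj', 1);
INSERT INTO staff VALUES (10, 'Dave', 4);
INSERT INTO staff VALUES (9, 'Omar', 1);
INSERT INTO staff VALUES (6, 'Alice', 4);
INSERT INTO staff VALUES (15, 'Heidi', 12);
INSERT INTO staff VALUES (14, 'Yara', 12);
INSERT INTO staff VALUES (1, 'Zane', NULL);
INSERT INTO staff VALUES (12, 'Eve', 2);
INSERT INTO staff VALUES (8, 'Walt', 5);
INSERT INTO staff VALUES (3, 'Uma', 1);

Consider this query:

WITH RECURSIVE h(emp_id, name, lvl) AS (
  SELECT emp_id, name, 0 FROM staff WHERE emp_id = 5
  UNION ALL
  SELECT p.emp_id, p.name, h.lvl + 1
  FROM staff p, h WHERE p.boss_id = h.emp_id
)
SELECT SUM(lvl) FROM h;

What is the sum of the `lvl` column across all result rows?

5

Base: emp_id=5 (Judy) at lvl 0.
Iteration 1: rows with boss_id in {5} -> Walt (id 8, lvl 1).
Iteration 2: rows with boss_id in {8} -> Vera (id 11, lvl 2), Bob (id 13, lvl 2).
Iteration 3: no rows with boss_id in {11,13}; recursion stops.
SUM(lvl) = 0 + 1 + 2 + 2 = 5.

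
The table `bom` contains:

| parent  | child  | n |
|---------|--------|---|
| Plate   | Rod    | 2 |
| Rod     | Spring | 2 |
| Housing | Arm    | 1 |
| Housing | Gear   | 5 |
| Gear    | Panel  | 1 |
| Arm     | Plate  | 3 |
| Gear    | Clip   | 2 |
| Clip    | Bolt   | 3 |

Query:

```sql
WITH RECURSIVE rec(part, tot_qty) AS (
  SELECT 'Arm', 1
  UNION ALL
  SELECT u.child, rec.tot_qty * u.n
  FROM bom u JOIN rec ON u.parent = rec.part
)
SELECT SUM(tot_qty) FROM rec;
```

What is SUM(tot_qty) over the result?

22

Base: (Arm, tot_qty=1).
Iteration 1: components of {Arm} -> Plate = 1*3 = 3.
Iteration 2: components of {Plate} -> Rod = 3*2 = 6.
Iteration 3: components of {Rod} -> Spring = 6*2 = 12.
Iteration 4: no further components; recursion stops.
SUM(tot_qty) = 1 + 3 + 6 + 12 = 22.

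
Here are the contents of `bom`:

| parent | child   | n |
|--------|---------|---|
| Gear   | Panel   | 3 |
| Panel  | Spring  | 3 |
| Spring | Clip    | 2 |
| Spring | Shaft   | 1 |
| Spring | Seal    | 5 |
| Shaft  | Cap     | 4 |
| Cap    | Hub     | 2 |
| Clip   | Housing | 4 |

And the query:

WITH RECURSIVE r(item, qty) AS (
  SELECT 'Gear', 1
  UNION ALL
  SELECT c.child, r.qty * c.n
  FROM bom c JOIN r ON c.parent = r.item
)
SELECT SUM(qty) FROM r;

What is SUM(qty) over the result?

Base: (Gear, qty=1).
Iteration 1: components of {Gear} -> Panel = 1*3 = 3.
Iteration 2: components of {Panel} -> Spring = 3*3 = 9.
Iteration 3: components of {Spring} -> Clip = 9*2 = 18, Seal = 9*5 = 45, Shaft = 9*1 = 9.
Iteration 4: components of {Clip,Seal,Shaft} -> Cap = 9*4 = 36, Housing = 18*4 = 72.
Iteration 5: components of {Cap,Housing} -> Hub = 36*2 = 72.
Iteration 6: no further components; recursion stops.
SUM(qty) = 1 + 3 + 9 + 18 + 9 + 45 + 72 + 36 + 72 = 265.

265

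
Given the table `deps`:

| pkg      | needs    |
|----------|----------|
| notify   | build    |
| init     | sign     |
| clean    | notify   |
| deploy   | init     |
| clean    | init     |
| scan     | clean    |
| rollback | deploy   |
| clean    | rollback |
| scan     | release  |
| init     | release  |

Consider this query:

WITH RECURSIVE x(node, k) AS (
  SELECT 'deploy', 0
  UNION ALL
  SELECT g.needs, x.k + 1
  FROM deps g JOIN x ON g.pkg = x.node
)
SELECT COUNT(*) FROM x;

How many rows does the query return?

Base: (deploy, k=0).
Iteration 1: edges from {deploy} -> (init, k=1).
Iteration 2: edges from {init} -> (release, k=2), (sign, k=2).
Iteration 3: no outgoing edges from {release,sign}; recursion stops.
Total rows emitted: 4.

4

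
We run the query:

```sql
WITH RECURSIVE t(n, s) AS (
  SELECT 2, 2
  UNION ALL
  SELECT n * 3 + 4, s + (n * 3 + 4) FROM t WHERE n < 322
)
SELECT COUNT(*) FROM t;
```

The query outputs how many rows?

Base: n=2, s=2.
Iteration 1: 2 < 322 holds -> n = 2 * 3 + 4 = 10, s = 2 + 10 = 12.
Iteration 2: 10 < 322 holds -> n = 10 * 3 + 4 = 34, s = 12 + 34 = 46.
Iteration 3: 34 < 322 holds -> n = 34 * 3 + 4 = 106, s = 46 + 106 = 152.
Iteration 4: 106 < 322 holds -> n = 106 * 3 + 4 = 322, s = 152 + 322 = 474.
Iteration 5: 322 < 322 fails; recursion stops.
Total rows emitted: 5.

5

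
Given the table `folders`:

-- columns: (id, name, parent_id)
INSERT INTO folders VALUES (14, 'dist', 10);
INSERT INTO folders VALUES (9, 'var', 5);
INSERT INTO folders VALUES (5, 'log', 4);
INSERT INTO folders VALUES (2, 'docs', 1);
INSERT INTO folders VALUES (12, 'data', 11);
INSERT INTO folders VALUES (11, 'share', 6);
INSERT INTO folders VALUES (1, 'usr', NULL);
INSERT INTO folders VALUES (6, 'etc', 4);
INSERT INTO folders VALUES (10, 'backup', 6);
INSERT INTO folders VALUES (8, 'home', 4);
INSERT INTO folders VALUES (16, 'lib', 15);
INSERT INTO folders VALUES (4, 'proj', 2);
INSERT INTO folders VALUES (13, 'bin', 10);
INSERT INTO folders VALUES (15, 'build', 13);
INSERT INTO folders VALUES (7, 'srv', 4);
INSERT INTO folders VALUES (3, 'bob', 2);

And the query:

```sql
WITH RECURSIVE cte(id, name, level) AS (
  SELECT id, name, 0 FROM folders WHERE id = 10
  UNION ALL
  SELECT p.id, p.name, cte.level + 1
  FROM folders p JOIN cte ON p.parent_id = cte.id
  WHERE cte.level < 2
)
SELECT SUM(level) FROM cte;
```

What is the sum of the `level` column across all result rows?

Base: id=10 (backup) at level 0.
Iteration 1: rows with parent_id in {10} -> bin (id 13, level 1), dist (id 14, level 1).
Iteration 2: rows with parent_id in {13,14} -> build (id 15, level 2).
Iteration 3: level < 2 fails for all current rows; recursion stops.
SUM(level) = 0 + 1 + 1 + 2 = 4.

4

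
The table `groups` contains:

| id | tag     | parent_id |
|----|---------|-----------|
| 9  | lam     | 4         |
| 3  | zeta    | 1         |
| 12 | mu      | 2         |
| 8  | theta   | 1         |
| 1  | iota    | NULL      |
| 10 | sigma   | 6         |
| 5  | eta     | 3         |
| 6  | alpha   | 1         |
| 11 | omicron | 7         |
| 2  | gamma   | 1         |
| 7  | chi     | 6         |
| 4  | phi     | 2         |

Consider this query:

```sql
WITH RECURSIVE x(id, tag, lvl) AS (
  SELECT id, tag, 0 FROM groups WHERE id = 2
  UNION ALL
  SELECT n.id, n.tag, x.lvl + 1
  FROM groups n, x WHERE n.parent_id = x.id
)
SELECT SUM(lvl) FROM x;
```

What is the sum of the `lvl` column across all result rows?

Base: id=2 (gamma) at lvl 0.
Iteration 1: rows with parent_id in {2} -> phi (id 4, lvl 1), mu (id 12, lvl 1).
Iteration 2: rows with parent_id in {4,12} -> lam (id 9, lvl 2).
Iteration 3: no rows with parent_id in {9}; recursion stops.
SUM(lvl) = 0 + 1 + 1 + 2 = 4.

4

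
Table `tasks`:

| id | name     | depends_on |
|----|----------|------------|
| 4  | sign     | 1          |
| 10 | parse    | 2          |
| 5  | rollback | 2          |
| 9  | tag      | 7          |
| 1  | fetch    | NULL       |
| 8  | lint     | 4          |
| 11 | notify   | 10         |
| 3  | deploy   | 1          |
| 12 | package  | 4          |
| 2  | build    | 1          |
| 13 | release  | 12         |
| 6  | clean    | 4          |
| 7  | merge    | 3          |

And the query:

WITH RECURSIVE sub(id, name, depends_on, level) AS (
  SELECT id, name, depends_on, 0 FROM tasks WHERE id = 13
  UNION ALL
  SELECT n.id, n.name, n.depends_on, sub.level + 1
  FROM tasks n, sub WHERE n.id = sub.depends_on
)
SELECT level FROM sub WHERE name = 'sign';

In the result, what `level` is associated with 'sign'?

Base: id=13 (release), depends_on=12, level 0.
Iteration 1: join on id=12 -> package (id 12, depends_on=4, level 1).
Iteration 2: join on id=4 -> sign (id 4, depends_on=1, level 2).
Iteration 3: join on id=1 -> fetch (id 1, depends_on=NULL, level 3).
Iteration 4: depends_on is NULL; no match; recursion stops.

2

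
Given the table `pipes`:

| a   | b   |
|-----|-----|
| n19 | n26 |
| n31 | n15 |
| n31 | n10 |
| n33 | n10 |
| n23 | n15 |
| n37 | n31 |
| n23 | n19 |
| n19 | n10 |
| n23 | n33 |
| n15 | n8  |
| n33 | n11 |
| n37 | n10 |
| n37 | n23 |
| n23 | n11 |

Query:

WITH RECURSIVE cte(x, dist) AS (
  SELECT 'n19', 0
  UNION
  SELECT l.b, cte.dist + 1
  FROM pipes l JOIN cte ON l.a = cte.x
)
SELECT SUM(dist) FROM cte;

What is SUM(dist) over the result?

Base: (n19, dist=0).
Iteration 1: edges from {n19} -> (n10, dist=1), (n26, dist=1).
Iteration 2: no outgoing edges from {n10,n26}; recursion stops.
SUM(dist) = 0 + 1 + 1 = 2.

2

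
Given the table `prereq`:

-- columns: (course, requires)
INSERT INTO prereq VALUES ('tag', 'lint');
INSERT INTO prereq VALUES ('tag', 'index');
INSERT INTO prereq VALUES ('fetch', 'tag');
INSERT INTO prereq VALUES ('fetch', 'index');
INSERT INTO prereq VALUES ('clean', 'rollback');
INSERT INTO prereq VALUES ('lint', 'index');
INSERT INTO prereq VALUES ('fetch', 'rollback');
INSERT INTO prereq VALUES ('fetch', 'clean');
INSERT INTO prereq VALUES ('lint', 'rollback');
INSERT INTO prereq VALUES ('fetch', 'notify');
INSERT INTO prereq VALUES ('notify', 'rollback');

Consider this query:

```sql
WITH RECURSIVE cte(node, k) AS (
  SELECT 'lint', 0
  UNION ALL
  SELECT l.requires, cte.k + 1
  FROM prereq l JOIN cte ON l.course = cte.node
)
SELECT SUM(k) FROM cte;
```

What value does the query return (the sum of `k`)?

Base: (lint, k=0).
Iteration 1: edges from {lint} -> (index, k=1), (rollback, k=1).
Iteration 2: no outgoing edges from {index,rollback}; recursion stops.
SUM(k) = 0 + 1 + 1 = 2.

2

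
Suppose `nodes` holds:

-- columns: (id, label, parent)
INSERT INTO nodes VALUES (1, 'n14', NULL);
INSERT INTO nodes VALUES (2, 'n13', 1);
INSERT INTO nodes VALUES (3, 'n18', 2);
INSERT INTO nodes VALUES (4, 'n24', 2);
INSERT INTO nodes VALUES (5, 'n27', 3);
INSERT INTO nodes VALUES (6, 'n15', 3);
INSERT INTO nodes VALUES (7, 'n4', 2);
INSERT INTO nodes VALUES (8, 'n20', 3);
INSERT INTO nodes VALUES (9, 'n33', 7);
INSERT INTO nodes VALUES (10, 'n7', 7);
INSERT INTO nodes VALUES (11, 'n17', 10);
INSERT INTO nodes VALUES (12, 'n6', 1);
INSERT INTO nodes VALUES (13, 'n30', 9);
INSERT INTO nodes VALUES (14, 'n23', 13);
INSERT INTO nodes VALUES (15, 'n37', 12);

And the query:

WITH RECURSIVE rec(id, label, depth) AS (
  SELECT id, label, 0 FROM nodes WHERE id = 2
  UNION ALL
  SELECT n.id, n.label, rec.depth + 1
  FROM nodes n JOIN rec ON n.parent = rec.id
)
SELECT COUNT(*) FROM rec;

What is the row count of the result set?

12

Base: id=2 (n13) at depth 0.
Iteration 1: rows with parent in {2} -> n18 (id 3, depth 1), n24 (id 4, depth 1), n4 (id 7, depth 1).
Iteration 2: rows with parent in {3,4,7} -> n27 (id 5, depth 2), n15 (id 6, depth 2), n20 (id 8, depth 2), n33 (id 9, depth 2), n7 (id 10, depth 2).
Iteration 3: rows with parent in {5,6,8,9,10} -> n17 (id 11, depth 3), n30 (id 13, depth 3).
Iteration 4: rows with parent in {11,13} -> n23 (id 14, depth 4).
Iteration 5: no rows with parent in {14}; recursion stops.
Total rows emitted: 12.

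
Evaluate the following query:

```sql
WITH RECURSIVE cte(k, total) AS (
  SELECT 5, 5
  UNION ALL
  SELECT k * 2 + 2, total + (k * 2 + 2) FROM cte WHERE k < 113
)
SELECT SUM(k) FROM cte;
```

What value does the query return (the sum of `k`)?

429

Base: k=5, total=5.
Iteration 1: 5 < 113 holds -> k = 5 * 2 + 2 = 12, total = 5 + 12 = 17.
Iteration 2: 12 < 113 holds -> k = 12 * 2 + 2 = 26, total = 17 + 26 = 43.
Iteration 3: 26 < 113 holds -> k = 26 * 2 + 2 = 54, total = 43 + 54 = 97.
Iteration 4: 54 < 113 holds -> k = 54 * 2 + 2 = 110, total = 97 + 110 = 207.
Iteration 5: 110 < 113 holds -> k = 110 * 2 + 2 = 222, total = 207 + 222 = 429.
Iteration 6: 222 < 113 fails; recursion stops.
SUM(k) = 5 + 12 + 26 + 54 + 110 + 222 = 429.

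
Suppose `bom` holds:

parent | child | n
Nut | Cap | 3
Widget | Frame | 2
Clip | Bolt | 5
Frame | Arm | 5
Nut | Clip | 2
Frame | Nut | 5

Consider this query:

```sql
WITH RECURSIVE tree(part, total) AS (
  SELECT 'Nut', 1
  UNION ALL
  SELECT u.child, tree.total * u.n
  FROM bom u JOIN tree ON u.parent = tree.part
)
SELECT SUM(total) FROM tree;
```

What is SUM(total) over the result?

16

Base: (Nut, total=1).
Iteration 1: components of {Nut} -> Cap = 1*3 = 3, Clip = 1*2 = 2.
Iteration 2: components of {Cap,Clip} -> Bolt = 2*5 = 10.
Iteration 3: no further components; recursion stops.
SUM(total) = 1 + 2 + 3 + 10 = 16.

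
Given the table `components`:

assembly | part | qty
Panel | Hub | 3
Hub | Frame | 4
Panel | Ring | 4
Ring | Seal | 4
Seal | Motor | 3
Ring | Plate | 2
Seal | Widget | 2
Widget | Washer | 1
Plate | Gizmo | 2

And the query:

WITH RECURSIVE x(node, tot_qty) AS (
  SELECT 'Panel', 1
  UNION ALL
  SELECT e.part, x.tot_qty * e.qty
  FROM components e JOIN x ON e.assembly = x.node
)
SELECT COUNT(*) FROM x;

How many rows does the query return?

Base: (Panel, tot_qty=1).
Iteration 1: components of {Panel} -> Hub = 1*3 = 3, Ring = 1*4 = 4.
Iteration 2: components of {Hub,Ring} -> Frame = 3*4 = 12, Plate = 4*2 = 8, Seal = 4*4 = 16.
Iteration 3: components of {Frame,Plate,Seal} -> Gizmo = 8*2 = 16, Motor = 16*3 = 48, Widget = 16*2 = 32.
Iteration 4: components of {Gizmo,Motor,Widget} -> Washer = 32*1 = 32.
Iteration 5: no further components; recursion stops.
Total rows emitted: 10.

10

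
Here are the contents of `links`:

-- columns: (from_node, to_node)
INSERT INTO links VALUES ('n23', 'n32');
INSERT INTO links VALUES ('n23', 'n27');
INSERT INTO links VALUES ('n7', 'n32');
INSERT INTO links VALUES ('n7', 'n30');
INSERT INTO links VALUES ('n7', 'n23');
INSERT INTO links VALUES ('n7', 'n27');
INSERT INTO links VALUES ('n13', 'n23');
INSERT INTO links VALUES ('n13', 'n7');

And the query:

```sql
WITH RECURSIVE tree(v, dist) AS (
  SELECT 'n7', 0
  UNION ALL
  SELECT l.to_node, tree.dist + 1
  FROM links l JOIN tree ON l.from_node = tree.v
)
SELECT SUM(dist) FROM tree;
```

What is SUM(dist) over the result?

8

Base: (n7, dist=0).
Iteration 1: edges from {n7} -> (n23, dist=1), (n27, dist=1), (n30, dist=1), (n32, dist=1).
Iteration 2: edges from {n23,n27,n30,n32} -> (n27, dist=2), (n32, dist=2).
Iteration 3: no outgoing edges from {n27,n32}; recursion stops.
SUM(dist) = 0 + 1 + 1 + 1 + 1 + 2 + 2 = 8.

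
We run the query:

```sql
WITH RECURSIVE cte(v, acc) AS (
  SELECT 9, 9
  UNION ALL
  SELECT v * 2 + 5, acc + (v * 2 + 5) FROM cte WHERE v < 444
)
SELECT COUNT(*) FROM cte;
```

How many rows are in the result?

7

Base: v=9, acc=9.
Iteration 1: 9 < 444 holds -> v = 9 * 2 + 5 = 23, acc = 9 + 23 = 32.
Iteration 2: 23 < 444 holds -> v = 23 * 2 + 5 = 51, acc = 32 + 51 = 83.
Iteration 3: 51 < 444 holds -> v = 51 * 2 + 5 = 107, acc = 83 + 107 = 190.
Iteration 4: 107 < 444 holds -> v = 107 * 2 + 5 = 219, acc = 190 + 219 = 409.
Iteration 5: 219 < 444 holds -> v = 219 * 2 + 5 = 443, acc = 409 + 443 = 852.
Iteration 6: 443 < 444 holds -> v = 443 * 2 + 5 = 891, acc = 852 + 891 = 1743.
Iteration 7: 891 < 444 fails; recursion stops.
Total rows emitted: 7.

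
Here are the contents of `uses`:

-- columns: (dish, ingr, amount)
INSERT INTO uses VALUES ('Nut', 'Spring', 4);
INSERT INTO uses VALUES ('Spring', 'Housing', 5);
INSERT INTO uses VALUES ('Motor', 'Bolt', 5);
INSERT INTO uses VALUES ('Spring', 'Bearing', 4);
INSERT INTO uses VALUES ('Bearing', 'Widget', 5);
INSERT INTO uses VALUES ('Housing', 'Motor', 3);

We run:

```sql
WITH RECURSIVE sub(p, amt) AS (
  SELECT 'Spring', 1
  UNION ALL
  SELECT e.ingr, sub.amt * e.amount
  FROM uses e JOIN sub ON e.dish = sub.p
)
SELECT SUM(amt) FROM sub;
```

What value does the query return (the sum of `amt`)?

Base: (Spring, amt=1).
Iteration 1: components of {Spring} -> Bearing = 1*4 = 4, Housing = 1*5 = 5.
Iteration 2: components of {Bearing,Housing} -> Motor = 5*3 = 15, Widget = 4*5 = 20.
Iteration 3: components of {Motor,Widget} -> Bolt = 15*5 = 75.
Iteration 4: no further components; recursion stops.
SUM(amt) = 1 + 5 + 4 + 15 + 20 + 75 = 120.

120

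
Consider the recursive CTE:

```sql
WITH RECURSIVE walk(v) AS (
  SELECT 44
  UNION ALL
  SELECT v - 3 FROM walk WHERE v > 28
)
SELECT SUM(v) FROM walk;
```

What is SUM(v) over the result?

245

Base: v=44.
Iteration 1: 44 > 28 holds -> v = 44 - 3 = 41.
Iteration 2: 41 > 28 holds -> v = 41 - 3 = 38.
Iteration 3: 38 > 28 holds -> v = 38 - 3 = 35.
Iteration 4: 35 > 28 holds -> v = 35 - 3 = 32.
Iteration 5: 32 > 28 holds -> v = 32 - 3 = 29.
Iteration 6: 29 > 28 holds -> v = 29 - 3 = 26.
Iteration 7: 26 > 28 fails; recursion stops.
SUM(v) = 44 + 41 + 38 + 35 + 32 + 29 + 26 = 245.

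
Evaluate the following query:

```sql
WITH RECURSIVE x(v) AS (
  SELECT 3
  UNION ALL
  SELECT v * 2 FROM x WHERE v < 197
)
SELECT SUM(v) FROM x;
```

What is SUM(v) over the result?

Base: v=3.
Iteration 1: 3 < 197 holds -> v = 3 * 2 = 6.
Iteration 2: 6 < 197 holds -> v = 6 * 2 = 12.
Iteration 3: 12 < 197 holds -> v = 12 * 2 = 24.
Iteration 4: 24 < 197 holds -> v = 24 * 2 = 48.
Iteration 5: 48 < 197 holds -> v = 48 * 2 = 96.
Iteration 6: 96 < 197 holds -> v = 96 * 2 = 192.
Iteration 7: 192 < 197 holds -> v = 192 * 2 = 384.
Iteration 8: 384 < 197 fails; recursion stops.
SUM(v) = 3 + 6 + 12 + 24 + 48 + 96 + 192 + 384 = 765.

765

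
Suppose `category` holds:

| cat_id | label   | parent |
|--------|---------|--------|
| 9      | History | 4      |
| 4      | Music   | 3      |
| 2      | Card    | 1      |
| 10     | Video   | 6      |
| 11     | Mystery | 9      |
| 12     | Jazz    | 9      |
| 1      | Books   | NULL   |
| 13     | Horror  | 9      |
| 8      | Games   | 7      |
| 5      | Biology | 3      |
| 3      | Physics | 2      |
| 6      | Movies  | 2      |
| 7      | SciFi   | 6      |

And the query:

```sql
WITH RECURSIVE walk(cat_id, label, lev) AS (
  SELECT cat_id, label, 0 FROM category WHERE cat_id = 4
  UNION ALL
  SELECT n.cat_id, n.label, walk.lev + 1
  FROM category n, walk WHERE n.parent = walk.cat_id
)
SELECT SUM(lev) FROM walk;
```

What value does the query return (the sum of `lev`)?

Base: cat_id=4 (Music) at lev 0.
Iteration 1: rows with parent in {4} -> History (id 9, lev 1).
Iteration 2: rows with parent in {9} -> Mystery (id 11, lev 2), Jazz (id 12, lev 2), Horror (id 13, lev 2).
Iteration 3: no rows with parent in {11,12,13}; recursion stops.
SUM(lev) = 0 + 1 + 2 + 2 + 2 = 7.

7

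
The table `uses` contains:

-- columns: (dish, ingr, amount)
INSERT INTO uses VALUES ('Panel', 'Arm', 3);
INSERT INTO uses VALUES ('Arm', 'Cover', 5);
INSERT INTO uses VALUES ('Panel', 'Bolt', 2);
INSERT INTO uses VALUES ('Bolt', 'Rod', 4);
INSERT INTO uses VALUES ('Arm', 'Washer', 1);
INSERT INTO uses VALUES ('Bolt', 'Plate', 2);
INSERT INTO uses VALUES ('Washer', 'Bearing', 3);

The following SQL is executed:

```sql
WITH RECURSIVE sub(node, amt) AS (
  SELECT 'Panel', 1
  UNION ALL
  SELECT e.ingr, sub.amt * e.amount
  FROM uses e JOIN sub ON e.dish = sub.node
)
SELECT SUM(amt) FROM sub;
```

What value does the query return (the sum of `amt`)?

45

Base: (Panel, amt=1).
Iteration 1: components of {Panel} -> Arm = 1*3 = 3, Bolt = 1*2 = 2.
Iteration 2: components of {Arm,Bolt} -> Cover = 3*5 = 15, Plate = 2*2 = 4, Rod = 2*4 = 8, Washer = 3*1 = 3.
Iteration 3: components of {Cover,Plate,Rod,Washer} -> Bearing = 3*3 = 9.
Iteration 4: no further components; recursion stops.
SUM(amt) = 1 + 3 + 2 + 15 + 3 + 8 + 4 + 9 = 45.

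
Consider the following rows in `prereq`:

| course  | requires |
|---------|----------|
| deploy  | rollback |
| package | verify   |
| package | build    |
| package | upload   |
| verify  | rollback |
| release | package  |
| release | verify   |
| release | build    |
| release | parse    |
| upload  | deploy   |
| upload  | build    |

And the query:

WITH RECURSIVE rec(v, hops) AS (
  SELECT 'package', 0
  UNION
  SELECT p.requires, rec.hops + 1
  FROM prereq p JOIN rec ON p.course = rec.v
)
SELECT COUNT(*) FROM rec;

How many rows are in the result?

8

Base: (package, hops=0).
Iteration 1: edges from {package} -> (build, hops=1), (upload, hops=1), (verify, hops=1).
Iteration 2: edges from {build,upload,verify} -> (build, hops=2), (deploy, hops=2), (rollback, hops=2).
Iteration 3: edges from {build,deploy,rollback} -> (rollback, hops=3).
Iteration 4: no outgoing edges from {rollback}; recursion stops.
Total rows emitted: 8.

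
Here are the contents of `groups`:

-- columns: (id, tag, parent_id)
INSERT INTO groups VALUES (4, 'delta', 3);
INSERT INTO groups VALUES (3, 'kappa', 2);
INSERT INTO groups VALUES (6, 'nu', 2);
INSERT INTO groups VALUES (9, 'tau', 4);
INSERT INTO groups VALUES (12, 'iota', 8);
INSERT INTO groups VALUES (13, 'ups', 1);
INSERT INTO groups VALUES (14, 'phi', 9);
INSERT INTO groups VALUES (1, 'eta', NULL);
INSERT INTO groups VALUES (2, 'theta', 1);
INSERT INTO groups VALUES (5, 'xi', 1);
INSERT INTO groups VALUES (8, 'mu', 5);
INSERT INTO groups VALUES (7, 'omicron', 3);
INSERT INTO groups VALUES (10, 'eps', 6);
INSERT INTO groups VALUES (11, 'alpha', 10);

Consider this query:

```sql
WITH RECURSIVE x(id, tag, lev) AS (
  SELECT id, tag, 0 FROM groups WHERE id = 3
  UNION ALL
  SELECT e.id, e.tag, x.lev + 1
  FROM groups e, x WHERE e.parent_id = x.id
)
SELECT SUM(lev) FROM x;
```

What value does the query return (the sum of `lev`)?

Base: id=3 (kappa) at lev 0.
Iteration 1: rows with parent_id in {3} -> delta (id 4, lev 1), omicron (id 7, lev 1).
Iteration 2: rows with parent_id in {4,7} -> tau (id 9, lev 2).
Iteration 3: rows with parent_id in {9} -> phi (id 14, lev 3).
Iteration 4: no rows with parent_id in {14}; recursion stops.
SUM(lev) = 0 + 1 + 1 + 2 + 3 = 7.

7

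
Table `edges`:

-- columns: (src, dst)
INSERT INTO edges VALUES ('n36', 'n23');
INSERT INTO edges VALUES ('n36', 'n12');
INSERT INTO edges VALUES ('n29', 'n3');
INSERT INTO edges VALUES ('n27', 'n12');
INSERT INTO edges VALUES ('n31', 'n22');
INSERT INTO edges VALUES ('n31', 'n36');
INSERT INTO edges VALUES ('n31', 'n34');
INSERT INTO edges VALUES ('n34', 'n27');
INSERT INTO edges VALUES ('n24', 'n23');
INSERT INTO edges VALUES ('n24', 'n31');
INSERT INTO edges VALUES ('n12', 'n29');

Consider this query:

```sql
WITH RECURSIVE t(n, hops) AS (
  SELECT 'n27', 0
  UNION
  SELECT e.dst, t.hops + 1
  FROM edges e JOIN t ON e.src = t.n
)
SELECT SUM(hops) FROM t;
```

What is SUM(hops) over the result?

6

Base: (n27, hops=0).
Iteration 1: edges from {n27} -> (n12, hops=1).
Iteration 2: edges from {n12} -> (n29, hops=2).
Iteration 3: edges from {n29} -> (n3, hops=3).
Iteration 4: no outgoing edges from {n3}; recursion stops.
SUM(hops) = 0 + 1 + 2 + 3 = 6.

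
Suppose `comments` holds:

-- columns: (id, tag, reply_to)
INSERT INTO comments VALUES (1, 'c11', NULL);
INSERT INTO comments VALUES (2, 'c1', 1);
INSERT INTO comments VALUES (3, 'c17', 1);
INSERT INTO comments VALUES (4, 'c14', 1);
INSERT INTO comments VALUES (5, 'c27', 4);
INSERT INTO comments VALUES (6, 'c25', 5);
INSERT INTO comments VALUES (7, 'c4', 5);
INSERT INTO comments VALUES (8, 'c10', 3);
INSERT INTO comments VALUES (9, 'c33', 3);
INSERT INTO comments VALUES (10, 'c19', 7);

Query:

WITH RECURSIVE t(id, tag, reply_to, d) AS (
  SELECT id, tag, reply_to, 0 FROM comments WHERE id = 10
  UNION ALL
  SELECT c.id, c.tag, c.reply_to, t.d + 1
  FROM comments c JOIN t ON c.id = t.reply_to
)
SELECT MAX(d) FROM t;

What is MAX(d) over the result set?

4

Base: id=10 (c19), reply_to=7, d 0.
Iteration 1: join on id=7 -> c4 (id 7, reply_to=5, d 1).
Iteration 2: join on id=5 -> c27 (id 5, reply_to=4, d 2).
Iteration 3: join on id=4 -> c14 (id 4, reply_to=1, d 3).
Iteration 4: join on id=1 -> c11 (id 1, reply_to=NULL, d 4).
Iteration 5: reply_to is NULL; no match; recursion stops.
d values: 0, 1, 2, 3, 4; the maximum is 4.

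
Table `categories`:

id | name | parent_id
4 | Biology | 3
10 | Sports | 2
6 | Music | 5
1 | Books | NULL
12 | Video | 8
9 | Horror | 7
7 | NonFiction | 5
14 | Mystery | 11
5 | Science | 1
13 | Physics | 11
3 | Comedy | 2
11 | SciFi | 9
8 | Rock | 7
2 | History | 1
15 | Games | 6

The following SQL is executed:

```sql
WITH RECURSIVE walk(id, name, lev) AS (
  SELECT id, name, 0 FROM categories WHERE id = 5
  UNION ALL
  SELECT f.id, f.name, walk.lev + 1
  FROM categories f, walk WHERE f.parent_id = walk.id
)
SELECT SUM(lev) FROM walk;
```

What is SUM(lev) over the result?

Base: id=5 (Science) at lev 0.
Iteration 1: rows with parent_id in {5} -> Music (id 6, lev 1), NonFiction (id 7, lev 1).
Iteration 2: rows with parent_id in {6,7} -> Rock (id 8, lev 2), Horror (id 9, lev 2), Games (id 15, lev 2).
Iteration 3: rows with parent_id in {8,9,15} -> SciFi (id 11, lev 3), Video (id 12, lev 3).
Iteration 4: rows with parent_id in {11,12} -> Physics (id 13, lev 4), Mystery (id 14, lev 4).
Iteration 5: no rows with parent_id in {13,14}; recursion stops.
SUM(lev) = 0 + 1 + 1 + 2 + 2 + 2 + 3 + 3 + 4 + 4 = 22.

22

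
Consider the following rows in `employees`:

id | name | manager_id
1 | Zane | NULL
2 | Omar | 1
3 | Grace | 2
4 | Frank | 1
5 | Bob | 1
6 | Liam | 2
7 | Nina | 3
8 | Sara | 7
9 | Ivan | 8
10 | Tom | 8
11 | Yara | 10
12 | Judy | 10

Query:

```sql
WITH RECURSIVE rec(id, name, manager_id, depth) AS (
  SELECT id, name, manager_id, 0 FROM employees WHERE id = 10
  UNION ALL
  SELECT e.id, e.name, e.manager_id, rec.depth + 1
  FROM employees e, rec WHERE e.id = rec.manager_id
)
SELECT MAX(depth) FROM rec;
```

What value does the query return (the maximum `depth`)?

Base: id=10 (Tom), manager_id=8, depth 0.
Iteration 1: join on id=8 -> Sara (id 8, manager_id=7, depth 1).
Iteration 2: join on id=7 -> Nina (id 7, manager_id=3, depth 2).
Iteration 3: join on id=3 -> Grace (id 3, manager_id=2, depth 3).
Iteration 4: join on id=2 -> Omar (id 2, manager_id=1, depth 4).
Iteration 5: join on id=1 -> Zane (id 1, manager_id=NULL, depth 5).
Iteration 6: manager_id is NULL; no match; recursion stops.
depth values: 0, 1, 2, 3, 4, 5; the maximum is 5.

5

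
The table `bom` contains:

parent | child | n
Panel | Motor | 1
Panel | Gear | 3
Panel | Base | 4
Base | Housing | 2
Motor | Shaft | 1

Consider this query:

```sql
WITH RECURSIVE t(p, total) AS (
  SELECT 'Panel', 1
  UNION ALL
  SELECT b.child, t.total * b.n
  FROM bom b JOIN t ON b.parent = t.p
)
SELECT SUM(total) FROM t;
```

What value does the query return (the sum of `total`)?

18

Base: (Panel, total=1).
Iteration 1: components of {Panel} -> Base = 1*4 = 4, Gear = 1*3 = 3, Motor = 1*1 = 1.
Iteration 2: components of {Base,Gear,Motor} -> Housing = 4*2 = 8, Shaft = 1*1 = 1.
Iteration 3: no further components; recursion stops.
SUM(total) = 1 + 3 + 4 + 1 + 8 + 1 = 18.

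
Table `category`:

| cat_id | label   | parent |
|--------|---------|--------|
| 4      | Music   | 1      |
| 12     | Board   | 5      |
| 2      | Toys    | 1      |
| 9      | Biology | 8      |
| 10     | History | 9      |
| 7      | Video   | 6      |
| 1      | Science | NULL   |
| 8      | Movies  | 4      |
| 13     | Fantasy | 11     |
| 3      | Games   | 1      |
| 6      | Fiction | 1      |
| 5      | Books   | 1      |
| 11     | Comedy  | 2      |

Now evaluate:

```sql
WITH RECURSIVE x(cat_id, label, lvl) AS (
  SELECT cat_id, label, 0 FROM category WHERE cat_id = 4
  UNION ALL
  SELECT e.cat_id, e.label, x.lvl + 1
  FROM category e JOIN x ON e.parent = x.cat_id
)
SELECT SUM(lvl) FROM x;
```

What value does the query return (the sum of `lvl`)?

6

Base: cat_id=4 (Music) at lvl 0.
Iteration 1: rows with parent in {4} -> Movies (id 8, lvl 1).
Iteration 2: rows with parent in {8} -> Biology (id 9, lvl 2).
Iteration 3: rows with parent in {9} -> History (id 10, lvl 3).
Iteration 4: no rows with parent in {10}; recursion stops.
SUM(lvl) = 0 + 1 + 2 + 3 = 6.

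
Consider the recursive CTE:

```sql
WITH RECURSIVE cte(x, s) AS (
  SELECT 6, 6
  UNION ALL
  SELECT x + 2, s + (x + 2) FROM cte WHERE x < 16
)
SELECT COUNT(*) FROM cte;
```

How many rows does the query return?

6

Base: x=6, s=6.
Iteration 1: 6 < 16 holds -> x = 6 + 2 = 8, s = 6 + 8 = 14.
Iteration 2: 8 < 16 holds -> x = 8 + 2 = 10, s = 14 + 10 = 24.
Iteration 3: 10 < 16 holds -> x = 10 + 2 = 12, s = 24 + 12 = 36.
Iteration 4: 12 < 16 holds -> x = 12 + 2 = 14, s = 36 + 14 = 50.
Iteration 5: 14 < 16 holds -> x = 14 + 2 = 16, s = 50 + 16 = 66.
Iteration 6: 16 < 16 fails; recursion stops.
Total rows emitted: 6.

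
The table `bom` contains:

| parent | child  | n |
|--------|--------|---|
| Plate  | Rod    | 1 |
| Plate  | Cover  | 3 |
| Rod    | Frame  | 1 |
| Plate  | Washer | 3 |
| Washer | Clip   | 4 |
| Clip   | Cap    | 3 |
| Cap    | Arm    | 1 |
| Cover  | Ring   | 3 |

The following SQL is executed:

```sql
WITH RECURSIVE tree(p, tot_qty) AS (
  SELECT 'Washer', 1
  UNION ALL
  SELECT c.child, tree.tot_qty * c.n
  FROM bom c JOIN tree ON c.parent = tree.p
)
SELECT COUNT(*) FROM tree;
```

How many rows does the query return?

4

Base: (Washer, tot_qty=1).
Iteration 1: components of {Washer} -> Clip = 1*4 = 4.
Iteration 2: components of {Clip} -> Cap = 4*3 = 12.
Iteration 3: components of {Cap} -> Arm = 12*1 = 12.
Iteration 4: no further components; recursion stops.
Total rows emitted: 4.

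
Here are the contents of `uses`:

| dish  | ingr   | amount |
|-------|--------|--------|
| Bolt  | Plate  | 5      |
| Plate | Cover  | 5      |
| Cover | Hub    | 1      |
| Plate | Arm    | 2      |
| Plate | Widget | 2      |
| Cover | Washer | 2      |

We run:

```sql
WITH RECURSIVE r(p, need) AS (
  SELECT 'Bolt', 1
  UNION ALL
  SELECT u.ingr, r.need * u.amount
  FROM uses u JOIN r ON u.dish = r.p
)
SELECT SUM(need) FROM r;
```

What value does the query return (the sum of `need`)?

126

Base: (Bolt, need=1).
Iteration 1: components of {Bolt} -> Plate = 1*5 = 5.
Iteration 2: components of {Plate} -> Arm = 5*2 = 10, Cover = 5*5 = 25, Widget = 5*2 = 10.
Iteration 3: components of {Arm,Cover,Widget} -> Hub = 25*1 = 25, Washer = 25*2 = 50.
Iteration 4: no further components; recursion stops.
SUM(need) = 1 + 5 + 25 + 10 + 10 + 25 + 50 = 126.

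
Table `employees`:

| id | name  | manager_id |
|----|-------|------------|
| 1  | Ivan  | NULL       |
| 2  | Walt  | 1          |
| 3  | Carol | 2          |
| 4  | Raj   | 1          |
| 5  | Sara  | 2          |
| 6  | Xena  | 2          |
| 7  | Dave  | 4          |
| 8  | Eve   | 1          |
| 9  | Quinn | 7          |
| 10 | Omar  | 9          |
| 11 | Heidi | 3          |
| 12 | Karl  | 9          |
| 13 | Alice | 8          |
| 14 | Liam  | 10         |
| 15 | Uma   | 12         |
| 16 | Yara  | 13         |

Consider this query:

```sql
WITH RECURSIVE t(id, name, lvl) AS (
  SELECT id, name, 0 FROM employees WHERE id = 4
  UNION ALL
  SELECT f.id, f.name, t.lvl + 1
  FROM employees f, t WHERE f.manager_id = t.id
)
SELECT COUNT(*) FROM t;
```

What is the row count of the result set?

7

Base: id=4 (Raj) at lvl 0.
Iteration 1: rows with manager_id in {4} -> Dave (id 7, lvl 1).
Iteration 2: rows with manager_id in {7} -> Quinn (id 9, lvl 2).
Iteration 3: rows with manager_id in {9} -> Omar (id 10, lvl 3), Karl (id 12, lvl 3).
Iteration 4: rows with manager_id in {10,12} -> Liam (id 14, lvl 4), Uma (id 15, lvl 4).
Iteration 5: no rows with manager_id in {14,15}; recursion stops.
Total rows emitted: 7.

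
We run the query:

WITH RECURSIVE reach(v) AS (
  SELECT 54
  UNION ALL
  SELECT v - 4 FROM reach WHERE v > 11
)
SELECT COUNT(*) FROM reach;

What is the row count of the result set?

12

Base: v=54.
Iteration 1: 54 > 11 holds -> v = 54 - 4 = 50.
Iteration 2: 50 > 11 holds -> v = 50 - 4 = 46.
Iteration 3: 46 > 11 holds -> v = 46 - 4 = 42.
Iteration 4: 42 > 11 holds -> v = 42 - 4 = 38.
Iteration 5: 38 > 11 holds -> v = 38 - 4 = 34.
Iteration 6: 34 > 11 holds -> v = 34 - 4 = 30.
Iteration 7: 30 > 11 holds -> v = 30 - 4 = 26.
Iteration 8: 26 > 11 holds -> v = 26 - 4 = 22.
Iteration 9: 22 > 11 holds -> v = 22 - 4 = 18.
Iteration 10: 18 > 11 holds -> v = 18 - 4 = 14.
Iteration 11: 14 > 11 holds -> v = 14 - 4 = 10.
Iteration 12: 10 > 11 fails; recursion stops.
Total rows emitted: 12.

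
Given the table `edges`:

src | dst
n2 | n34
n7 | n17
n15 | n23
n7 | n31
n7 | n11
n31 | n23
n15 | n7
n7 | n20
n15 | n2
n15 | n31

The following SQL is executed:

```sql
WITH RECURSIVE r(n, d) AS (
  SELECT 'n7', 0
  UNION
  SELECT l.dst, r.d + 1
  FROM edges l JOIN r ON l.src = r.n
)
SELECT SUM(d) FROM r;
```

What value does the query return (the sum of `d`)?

Base: (n7, d=0).
Iteration 1: edges from {n7} -> (n11, d=1), (n17, d=1), (n20, d=1), (n31, d=1).
Iteration 2: edges from {n11,n17,n20,n31} -> (n23, d=2).
Iteration 3: no outgoing edges from {n23}; recursion stops.
SUM(d) = 0 + 1 + 1 + 1 + 1 + 2 = 6.

6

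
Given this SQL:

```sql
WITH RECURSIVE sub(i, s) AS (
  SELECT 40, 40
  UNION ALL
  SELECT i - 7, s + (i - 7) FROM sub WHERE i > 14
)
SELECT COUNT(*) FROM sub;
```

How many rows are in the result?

5

Base: i=40, s=40.
Iteration 1: 40 > 14 holds -> i = 40 - 7 = 33, s = 40 + 33 = 73.
Iteration 2: 33 > 14 holds -> i = 33 - 7 = 26, s = 73 + 26 = 99.
Iteration 3: 26 > 14 holds -> i = 26 - 7 = 19, s = 99 + 19 = 118.
Iteration 4: 19 > 14 holds -> i = 19 - 7 = 12, s = 118 + 12 = 130.
Iteration 5: 12 > 14 fails; recursion stops.
Total rows emitted: 5.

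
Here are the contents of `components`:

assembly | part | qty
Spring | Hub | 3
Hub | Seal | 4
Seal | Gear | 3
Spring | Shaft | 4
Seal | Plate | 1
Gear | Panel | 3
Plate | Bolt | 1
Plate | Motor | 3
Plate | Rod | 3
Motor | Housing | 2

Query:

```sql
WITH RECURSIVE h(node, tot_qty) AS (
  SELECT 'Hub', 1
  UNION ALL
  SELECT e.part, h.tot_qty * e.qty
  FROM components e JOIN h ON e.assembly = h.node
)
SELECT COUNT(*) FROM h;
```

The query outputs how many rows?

9

Base: (Hub, tot_qty=1).
Iteration 1: components of {Hub} -> Seal = 1*4 = 4.
Iteration 2: components of {Seal} -> Gear = 4*3 = 12, Plate = 4*1 = 4.
Iteration 3: components of {Gear,Plate} -> Bolt = 4*1 = 4, Motor = 4*3 = 12, Panel = 12*3 = 36, Rod = 4*3 = 12.
Iteration 4: components of {Bolt,Motor,Panel,Rod} -> Housing = 12*2 = 24.
Iteration 5: no further components; recursion stops.
Total rows emitted: 9.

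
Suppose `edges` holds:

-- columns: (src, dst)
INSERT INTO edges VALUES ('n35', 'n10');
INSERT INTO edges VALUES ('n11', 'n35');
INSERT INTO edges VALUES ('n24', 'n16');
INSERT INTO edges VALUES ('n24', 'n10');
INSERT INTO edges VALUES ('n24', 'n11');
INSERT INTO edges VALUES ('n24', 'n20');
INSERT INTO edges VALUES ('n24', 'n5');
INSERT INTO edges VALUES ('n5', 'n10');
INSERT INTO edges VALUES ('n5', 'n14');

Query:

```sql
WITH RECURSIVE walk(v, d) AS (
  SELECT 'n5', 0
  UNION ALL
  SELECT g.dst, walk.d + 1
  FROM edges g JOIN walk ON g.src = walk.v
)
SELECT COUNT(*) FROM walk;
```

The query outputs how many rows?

Base: (n5, d=0).
Iteration 1: edges from {n5} -> (n10, d=1), (n14, d=1).
Iteration 2: no outgoing edges from {n10,n14}; recursion stops.
Total rows emitted: 3.

3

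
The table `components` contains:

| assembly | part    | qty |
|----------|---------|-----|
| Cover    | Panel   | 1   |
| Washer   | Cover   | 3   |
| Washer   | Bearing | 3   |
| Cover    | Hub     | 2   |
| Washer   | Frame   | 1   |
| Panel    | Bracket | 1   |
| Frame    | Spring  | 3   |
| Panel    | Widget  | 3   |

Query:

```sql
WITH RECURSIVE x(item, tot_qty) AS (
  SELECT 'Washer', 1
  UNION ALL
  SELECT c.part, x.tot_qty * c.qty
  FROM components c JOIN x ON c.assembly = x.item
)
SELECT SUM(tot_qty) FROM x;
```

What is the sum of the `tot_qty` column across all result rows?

32

Base: (Washer, tot_qty=1).
Iteration 1: components of {Washer} -> Bearing = 1*3 = 3, Cover = 1*3 = 3, Frame = 1*1 = 1.
Iteration 2: components of {Bearing,Cover,Frame} -> Hub = 3*2 = 6, Panel = 3*1 = 3, Spring = 1*3 = 3.
Iteration 3: components of {Hub,Panel,Spring} -> Bracket = 3*1 = 3, Widget = 3*3 = 9.
Iteration 4: no further components; recursion stops.
SUM(tot_qty) = 1 + 3 + 3 + 1 + 3 + 6 + 3 + 3 + 9 = 32.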